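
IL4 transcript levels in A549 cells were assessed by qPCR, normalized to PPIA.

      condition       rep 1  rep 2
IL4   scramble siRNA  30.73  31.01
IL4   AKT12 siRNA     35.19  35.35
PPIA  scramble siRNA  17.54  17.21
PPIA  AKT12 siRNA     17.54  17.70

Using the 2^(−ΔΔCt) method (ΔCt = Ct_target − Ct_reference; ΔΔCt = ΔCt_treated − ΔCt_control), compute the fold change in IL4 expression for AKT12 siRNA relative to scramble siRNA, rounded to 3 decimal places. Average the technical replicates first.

0.056

Mean Ct: IL4 scramble siRNA 30.870; IL4 AKT12 siRNA 35.270; PPIA scramble siRNA 17.375; PPIA AKT12 siRNA 17.620
ΔCt(scramble siRNA) = 30.870 − 17.375 = 13.495
ΔCt(AKT12 siRNA) = 35.270 − 17.620 = 17.650
ΔΔCt = 17.650 − 13.495 = 4.155
Fold change = 2^(−4.155) = 0.0561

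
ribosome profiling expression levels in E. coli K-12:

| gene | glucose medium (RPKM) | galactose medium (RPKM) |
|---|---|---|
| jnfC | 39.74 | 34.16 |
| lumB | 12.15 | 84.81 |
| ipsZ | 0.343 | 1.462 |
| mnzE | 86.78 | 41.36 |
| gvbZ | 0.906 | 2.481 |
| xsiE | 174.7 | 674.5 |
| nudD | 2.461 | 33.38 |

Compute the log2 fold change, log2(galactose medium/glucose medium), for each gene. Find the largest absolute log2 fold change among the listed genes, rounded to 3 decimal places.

log2(34.16/39.74) = -0.218  (jnfC)
log2(84.81/12.15) = 2.803  (lumB)
log2(1.462/0.343) = 2.092  (ipsZ)
log2(41.36/86.78) = -1.069  (mnzE)
log2(2.481/0.906) = 1.453  (gvbZ)
log2(674.5/174.7) = 1.949  (xsiE)
log2(33.38/2.461) = 3.762  (nudD)
The largest magnitude belongs to nudD.

3.762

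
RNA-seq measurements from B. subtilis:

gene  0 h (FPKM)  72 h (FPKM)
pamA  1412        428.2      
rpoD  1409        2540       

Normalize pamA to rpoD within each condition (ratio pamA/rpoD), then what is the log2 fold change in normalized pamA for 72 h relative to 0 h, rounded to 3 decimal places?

-2.572

pamA/rpoD (0 h) = 1412 / 1409 = 1.0021
pamA/rpoD (72 h) = 428.2 / 2540 = 0.16858
Fold change = 0.16858 / 1.0021 = 0.1682
log2(0.1682) = -2.5715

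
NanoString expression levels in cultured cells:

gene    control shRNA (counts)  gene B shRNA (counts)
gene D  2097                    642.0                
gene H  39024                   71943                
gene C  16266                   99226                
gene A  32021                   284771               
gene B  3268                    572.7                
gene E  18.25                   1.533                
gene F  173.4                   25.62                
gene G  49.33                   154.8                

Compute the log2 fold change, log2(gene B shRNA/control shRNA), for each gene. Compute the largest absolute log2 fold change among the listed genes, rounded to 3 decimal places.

log2(642.0/2097) = -1.708  (gene D)
log2(71943/39024) = 0.882  (gene H)
log2(99226/16266) = 2.609  (gene C)
log2(284771/32021) = 3.153  (gene A)
log2(572.7/3268) = -2.513  (gene B)
log2(1.533/18.25) = -3.573  (gene E)
log2(25.62/173.4) = -2.759  (gene F)
log2(154.8/49.33) = 1.650  (gene G)
The largest magnitude belongs to gene E.

3.573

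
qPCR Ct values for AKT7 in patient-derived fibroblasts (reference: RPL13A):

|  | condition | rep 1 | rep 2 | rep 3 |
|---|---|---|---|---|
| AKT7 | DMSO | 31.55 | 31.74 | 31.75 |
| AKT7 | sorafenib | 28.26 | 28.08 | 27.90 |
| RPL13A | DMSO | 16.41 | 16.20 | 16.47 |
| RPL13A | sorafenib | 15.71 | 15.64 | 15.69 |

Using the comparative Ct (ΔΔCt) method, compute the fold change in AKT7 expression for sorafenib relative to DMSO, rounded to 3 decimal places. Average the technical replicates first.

Mean Ct: AKT7 DMSO 31.680; AKT7 sorafenib 28.080; RPL13A DMSO 16.360; RPL13A sorafenib 15.680
ΔCt(DMSO) = 31.680 − 16.360 = 15.320
ΔCt(sorafenib) = 28.080 − 15.680 = 12.400
ΔΔCt = 12.400 − 15.320 = -2.920
Fold change = 2^(−(-2.920)) = 2^2.920 = 7.5685

7.568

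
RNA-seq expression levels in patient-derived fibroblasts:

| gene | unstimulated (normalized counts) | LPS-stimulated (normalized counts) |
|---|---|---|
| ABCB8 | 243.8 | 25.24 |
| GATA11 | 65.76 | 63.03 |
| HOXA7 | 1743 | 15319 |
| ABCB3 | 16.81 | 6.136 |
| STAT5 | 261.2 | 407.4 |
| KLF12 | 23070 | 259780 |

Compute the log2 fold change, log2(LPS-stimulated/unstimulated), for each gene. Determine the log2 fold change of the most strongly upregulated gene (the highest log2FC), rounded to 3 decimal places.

3.493

log2(25.24/243.8) = -3.272  (ABCB8)
log2(63.03/65.76) = -0.061  (GATA11)
log2(15319/1743) = 3.136  (HOXA7)
log2(6.136/16.81) = -1.454  (ABCB3)
log2(407.4/261.2) = 0.641  (STAT5)
log2(259780/23070) = 3.493  (KLF12)
KLF12 is most strongly upregulated.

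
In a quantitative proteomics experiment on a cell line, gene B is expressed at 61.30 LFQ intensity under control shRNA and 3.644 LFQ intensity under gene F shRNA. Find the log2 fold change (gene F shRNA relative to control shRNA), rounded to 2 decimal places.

Fold change = 3.644 / 61.30 = 0.0594
log2(0.0594) = -4.072

-4.07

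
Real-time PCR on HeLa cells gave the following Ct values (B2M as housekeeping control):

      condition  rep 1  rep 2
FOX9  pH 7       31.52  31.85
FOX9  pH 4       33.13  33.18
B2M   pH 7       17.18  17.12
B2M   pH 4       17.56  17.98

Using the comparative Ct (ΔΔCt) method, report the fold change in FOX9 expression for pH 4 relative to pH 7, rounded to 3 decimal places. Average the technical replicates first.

0.555

Mean Ct: FOX9 pH 7 31.685; FOX9 pH 4 33.155; B2M pH 7 17.150; B2M pH 4 17.770
ΔCt(pH 7) = 31.685 − 17.150 = 14.535
ΔCt(pH 4) = 33.155 − 17.770 = 15.385
ΔΔCt = 15.385 − 14.535 = 0.850
Fold change = 2^(−0.850) = 0.5548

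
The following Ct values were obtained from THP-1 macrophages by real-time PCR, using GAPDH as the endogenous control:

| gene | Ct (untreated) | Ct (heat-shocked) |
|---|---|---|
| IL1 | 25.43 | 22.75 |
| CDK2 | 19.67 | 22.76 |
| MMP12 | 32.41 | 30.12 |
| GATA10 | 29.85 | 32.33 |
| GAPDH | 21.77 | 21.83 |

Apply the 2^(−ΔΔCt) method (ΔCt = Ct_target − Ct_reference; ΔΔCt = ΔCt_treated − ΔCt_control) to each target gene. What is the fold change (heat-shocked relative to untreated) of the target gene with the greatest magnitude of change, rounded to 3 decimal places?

0.122

IL1: ΔΔCt = (22.75−21.83) − (25.43−21.77) = 0.92 − 3.66 = -2.74; fold change = 2^2.74 = 6.681
CDK2: ΔΔCt = (22.76−21.83) − (19.67−21.77) = 0.93 − (-2.10) = 3.03; fold change = 2^-3.03 = 0.122
MMP12: ΔΔCt = (30.12−21.83) − (32.41−21.77) = 8.29 − 10.64 = -2.35; fold change = 2^2.35 = 5.098
GATA10: ΔΔCt = (32.33−21.83) − (29.85−21.77) = 10.50 − 8.08 = 2.42; fold change = 2^-2.42 = 0.187
CDK2 has the largest |ΔΔCt| = 3.03.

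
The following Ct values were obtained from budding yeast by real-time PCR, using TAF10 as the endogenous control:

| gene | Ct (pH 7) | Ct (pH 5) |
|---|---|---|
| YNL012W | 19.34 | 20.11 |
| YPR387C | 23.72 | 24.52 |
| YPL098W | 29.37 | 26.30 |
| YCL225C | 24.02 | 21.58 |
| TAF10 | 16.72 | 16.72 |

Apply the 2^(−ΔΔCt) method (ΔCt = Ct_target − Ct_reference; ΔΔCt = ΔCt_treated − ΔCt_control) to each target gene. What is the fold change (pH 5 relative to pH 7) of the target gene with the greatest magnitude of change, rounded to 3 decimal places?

YNL012W: ΔΔCt = (20.11−16.72) − (19.34−16.72) = 3.39 − 2.62 = 0.77; fold change = 2^-0.77 = 0.586
YPR387C: ΔΔCt = (24.52−16.72) − (23.72−16.72) = 7.80 − 7.00 = 0.80; fold change = 2^-0.80 = 0.574
YPL098W: ΔΔCt = (26.30−16.72) − (29.37−16.72) = 9.58 − 12.65 = -3.07; fold change = 2^3.07 = 8.398
YCL225C: ΔΔCt = (21.58−16.72) − (24.02−16.72) = 4.86 − 7.30 = -2.44; fold change = 2^2.44 = 5.426
YPL098W has the largest |ΔΔCt| = 3.07.

8.398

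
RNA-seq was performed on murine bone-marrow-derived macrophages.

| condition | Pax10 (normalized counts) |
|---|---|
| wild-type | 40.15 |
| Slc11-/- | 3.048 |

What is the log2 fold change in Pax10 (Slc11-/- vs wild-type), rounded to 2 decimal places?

-3.72

Fold change = 3.048 / 40.15 = 0.0759
log2(0.0759) = -3.719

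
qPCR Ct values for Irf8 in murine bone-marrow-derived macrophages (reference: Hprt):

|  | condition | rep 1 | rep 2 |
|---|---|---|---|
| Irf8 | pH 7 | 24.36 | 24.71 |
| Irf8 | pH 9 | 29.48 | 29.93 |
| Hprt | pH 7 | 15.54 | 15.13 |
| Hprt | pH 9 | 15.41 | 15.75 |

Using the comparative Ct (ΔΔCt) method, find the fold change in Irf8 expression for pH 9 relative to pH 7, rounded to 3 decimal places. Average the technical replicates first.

0.033

Mean Ct: Irf8 pH 7 24.535; Irf8 pH 9 29.705; Hprt pH 7 15.335; Hprt pH 9 15.580
ΔCt(pH 7) = 24.535 − 15.335 = 9.200
ΔCt(pH 9) = 29.705 − 15.580 = 14.125
ΔΔCt = 14.125 − 9.200 = 4.925
Fold change = 2^(−4.925) = 0.0329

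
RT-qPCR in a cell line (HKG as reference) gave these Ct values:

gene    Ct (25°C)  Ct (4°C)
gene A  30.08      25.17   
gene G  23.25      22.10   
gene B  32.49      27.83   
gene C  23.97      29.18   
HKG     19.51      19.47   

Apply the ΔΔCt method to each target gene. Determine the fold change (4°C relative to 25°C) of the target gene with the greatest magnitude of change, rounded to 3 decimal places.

0.026

gene A: ΔΔCt = (25.17−19.47) − (30.08−19.51) = 5.70 − 10.57 = -4.87; fold change = 2^4.87 = 29.243
gene G: ΔΔCt = (22.10−19.47) − (23.25−19.51) = 2.63 − 3.74 = -1.11; fold change = 2^1.11 = 2.158
gene B: ΔΔCt = (27.83−19.47) − (32.49−19.51) = 8.36 − 12.98 = -4.62; fold change = 2^4.62 = 24.590
gene C: ΔΔCt = (29.18−19.47) − (23.97−19.51) = 9.71 − 4.46 = 5.25; fold change = 2^-5.25 = 0.026
gene C has the largest |ΔΔCt| = 5.25.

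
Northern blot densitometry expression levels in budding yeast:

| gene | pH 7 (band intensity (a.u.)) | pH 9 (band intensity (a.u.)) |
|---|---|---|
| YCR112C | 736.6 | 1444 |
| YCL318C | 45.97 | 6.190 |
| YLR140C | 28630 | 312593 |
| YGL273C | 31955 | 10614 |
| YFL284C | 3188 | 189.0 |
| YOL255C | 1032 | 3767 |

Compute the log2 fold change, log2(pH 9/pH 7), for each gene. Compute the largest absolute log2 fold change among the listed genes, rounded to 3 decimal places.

log2(1444/736.6) = 0.971  (YCR112C)
log2(6.190/45.97) = -2.893  (YCL318C)
log2(312593/28630) = 3.449  (YLR140C)
log2(10614/31955) = -1.590  (YGL273C)
log2(189.0/3188) = -4.076  (YFL284C)
log2(3767/1032) = 1.868  (YOL255C)
The largest magnitude belongs to YFL284C.

4.076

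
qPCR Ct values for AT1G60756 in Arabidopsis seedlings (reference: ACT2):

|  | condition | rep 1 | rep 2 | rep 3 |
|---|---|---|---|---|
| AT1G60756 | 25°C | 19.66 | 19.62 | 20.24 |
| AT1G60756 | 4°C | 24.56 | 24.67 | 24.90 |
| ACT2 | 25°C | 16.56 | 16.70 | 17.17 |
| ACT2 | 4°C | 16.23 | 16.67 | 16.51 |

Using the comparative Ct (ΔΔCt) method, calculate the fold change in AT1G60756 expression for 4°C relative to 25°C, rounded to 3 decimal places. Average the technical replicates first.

0.027

Mean Ct: AT1G60756 25°C 19.840; AT1G60756 4°C 24.710; ACT2 25°C 16.810; ACT2 4°C 16.470
ΔCt(25°C) = 19.840 − 16.810 = 3.030
ΔCt(4°C) = 24.710 − 16.470 = 8.240
ΔΔCt = 8.240 − 3.030 = 5.210
Fold change = 2^(−5.210) = 0.0270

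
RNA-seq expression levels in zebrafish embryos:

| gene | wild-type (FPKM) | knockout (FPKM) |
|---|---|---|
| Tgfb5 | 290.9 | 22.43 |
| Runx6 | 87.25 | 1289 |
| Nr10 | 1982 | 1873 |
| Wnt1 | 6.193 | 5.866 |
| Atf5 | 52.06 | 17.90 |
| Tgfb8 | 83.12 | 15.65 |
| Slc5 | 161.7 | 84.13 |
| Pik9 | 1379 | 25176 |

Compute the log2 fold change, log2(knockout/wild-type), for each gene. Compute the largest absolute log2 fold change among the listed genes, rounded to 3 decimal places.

log2(22.43/290.9) = -3.697  (Tgfb5)
log2(1289/87.25) = 3.885  (Runx6)
log2(1873/1982) = -0.082  (Nr10)
log2(5.866/6.193) = -0.078  (Wnt1)
log2(17.90/52.06) = -1.540  (Atf5)
log2(15.65/83.12) = -2.409  (Tgfb8)
log2(84.13/161.7) = -0.943  (Slc5)
log2(25176/1379) = 4.190  (Pik9)
The largest magnitude belongs to Pik9.

4.190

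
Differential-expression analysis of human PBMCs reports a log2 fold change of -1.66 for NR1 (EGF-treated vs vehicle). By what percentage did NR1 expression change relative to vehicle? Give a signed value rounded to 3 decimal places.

-68.356%

Fold change = 2^(-1.66) = 0.3164
Percent change = (FC − 1) × 100% = (0.3164 − 1) × 100 = -68.356%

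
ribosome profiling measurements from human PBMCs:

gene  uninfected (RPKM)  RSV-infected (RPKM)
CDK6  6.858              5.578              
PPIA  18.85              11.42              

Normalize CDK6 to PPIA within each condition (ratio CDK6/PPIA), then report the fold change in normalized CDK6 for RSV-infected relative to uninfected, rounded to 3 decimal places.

1.343

CDK6/PPIA (uninfected) = 6.858 / 18.85 = 0.36382
CDK6/PPIA (RSV-infected) = 5.578 / 11.42 = 0.48844
Fold change = 0.48844 / 0.36382 = 1.3425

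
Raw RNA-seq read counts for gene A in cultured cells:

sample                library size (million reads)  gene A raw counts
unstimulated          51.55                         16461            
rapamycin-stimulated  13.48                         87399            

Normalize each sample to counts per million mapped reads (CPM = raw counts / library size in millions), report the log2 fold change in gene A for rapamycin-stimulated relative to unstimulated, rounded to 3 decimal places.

CPM(unstimulated) = 16461 / 51.55 = 319.3210
CPM(rapamycin-stimulated) = 87399 / 13.48 = 6483.6053
Fold change = 6483.6053 / 319.3210 = 20.30435
log2(20.30435) = 4.3437

4.344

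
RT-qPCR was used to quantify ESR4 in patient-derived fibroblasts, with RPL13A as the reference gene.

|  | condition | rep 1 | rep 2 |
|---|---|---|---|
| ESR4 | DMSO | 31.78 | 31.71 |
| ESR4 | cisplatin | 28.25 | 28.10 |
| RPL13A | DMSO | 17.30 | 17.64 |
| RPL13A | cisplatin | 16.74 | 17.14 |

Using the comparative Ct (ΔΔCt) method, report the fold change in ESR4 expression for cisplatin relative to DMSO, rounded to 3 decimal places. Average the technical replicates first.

Mean Ct: ESR4 DMSO 31.745; ESR4 cisplatin 28.175; RPL13A DMSO 17.470; RPL13A cisplatin 16.940
ΔCt(DMSO) = 31.745 − 17.470 = 14.275
ΔCt(cisplatin) = 28.175 − 16.940 = 11.235
ΔΔCt = 11.235 − 14.275 = -3.040
Fold change = 2^(−(-3.040)) = 2^3.040 = 8.2249

8.225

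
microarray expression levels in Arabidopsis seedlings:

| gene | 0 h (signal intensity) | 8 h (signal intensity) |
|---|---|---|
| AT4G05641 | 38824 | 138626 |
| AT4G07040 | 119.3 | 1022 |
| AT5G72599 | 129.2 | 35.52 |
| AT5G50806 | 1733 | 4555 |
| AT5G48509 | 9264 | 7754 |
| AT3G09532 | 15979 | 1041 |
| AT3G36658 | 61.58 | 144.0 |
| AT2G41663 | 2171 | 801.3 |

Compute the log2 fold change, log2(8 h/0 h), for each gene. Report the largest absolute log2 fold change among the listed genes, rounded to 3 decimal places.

3.940

log2(138626/38824) = 1.836  (AT4G05641)
log2(1022/119.3) = 3.099  (AT4G07040)
log2(35.52/129.2) = -1.863  (AT5G72599)
log2(4555/1733) = 1.394  (AT5G50806)
log2(7754/9264) = -0.257  (AT5G48509)
log2(1041/15979) = -3.940  (AT3G09532)
log2(144.0/61.58) = 1.226  (AT3G36658)
log2(801.3/2171) = -1.438  (AT2G41663)
The largest magnitude belongs to AT3G09532.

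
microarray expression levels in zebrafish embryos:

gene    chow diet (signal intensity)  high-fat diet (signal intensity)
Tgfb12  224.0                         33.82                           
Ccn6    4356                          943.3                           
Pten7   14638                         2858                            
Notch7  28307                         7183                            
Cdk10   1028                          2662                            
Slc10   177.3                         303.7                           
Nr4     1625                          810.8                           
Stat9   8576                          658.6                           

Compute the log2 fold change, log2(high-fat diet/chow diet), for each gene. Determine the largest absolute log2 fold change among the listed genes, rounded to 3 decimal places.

log2(33.82/224.0) = -2.728  (Tgfb12)
log2(943.3/4356) = -2.207  (Ccn6)
log2(2858/14638) = -2.357  (Pten7)
log2(7183/28307) = -1.979  (Notch7)
log2(2662/1028) = 1.373  (Cdk10)
log2(303.7/177.3) = 0.776  (Slc10)
log2(810.8/1625) = -1.003  (Nr4)
log2(658.6/8576) = -3.703  (Stat9)
The largest magnitude belongs to Stat9.

3.703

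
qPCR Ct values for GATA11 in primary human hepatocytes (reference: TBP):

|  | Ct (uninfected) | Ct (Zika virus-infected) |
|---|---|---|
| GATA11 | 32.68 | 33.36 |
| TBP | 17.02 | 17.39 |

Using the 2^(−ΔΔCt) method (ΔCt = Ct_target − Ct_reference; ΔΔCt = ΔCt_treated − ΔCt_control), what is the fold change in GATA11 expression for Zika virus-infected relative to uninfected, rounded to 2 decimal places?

0.81

ΔCt(uninfected) = 32.680 − 17.020 = 15.660
ΔCt(Zika virus-infected) = 33.360 − 17.390 = 15.970
ΔΔCt = 15.970 − 15.660 = 0.310
Fold change = 2^(−0.310) = 0.807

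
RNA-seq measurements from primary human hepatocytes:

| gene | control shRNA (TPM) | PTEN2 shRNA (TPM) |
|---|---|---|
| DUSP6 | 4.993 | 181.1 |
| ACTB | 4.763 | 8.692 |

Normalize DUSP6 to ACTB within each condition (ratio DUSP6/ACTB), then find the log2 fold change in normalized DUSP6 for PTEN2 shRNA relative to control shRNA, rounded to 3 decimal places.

DUSP6/ACTB (control shRNA) = 4.993 / 4.763 = 1.0483
DUSP6/ACTB (PTEN2 shRNA) = 181.1 / 8.692 = 20.835
Fold change = 20.835 / 1.0483 = 19.8755
log2(19.8755) = 4.3129

4.313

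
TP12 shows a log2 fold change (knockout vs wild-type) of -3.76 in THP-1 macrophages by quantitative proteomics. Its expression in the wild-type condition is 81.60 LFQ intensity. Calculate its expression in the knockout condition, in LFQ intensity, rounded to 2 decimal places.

6.02

Fold change = 2^(-3.76) = 0.0738
knockout expression = 81.60 × 0.0738 = 6.02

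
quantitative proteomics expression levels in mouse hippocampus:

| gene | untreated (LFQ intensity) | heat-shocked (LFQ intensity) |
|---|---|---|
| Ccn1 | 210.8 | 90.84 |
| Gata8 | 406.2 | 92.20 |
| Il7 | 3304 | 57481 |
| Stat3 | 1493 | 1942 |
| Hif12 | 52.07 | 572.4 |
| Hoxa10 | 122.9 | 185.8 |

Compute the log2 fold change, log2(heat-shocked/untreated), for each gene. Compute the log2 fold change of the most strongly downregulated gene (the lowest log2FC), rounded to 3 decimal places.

-2.139

log2(90.84/210.8) = -1.214  (Ccn1)
log2(92.20/406.2) = -2.139  (Gata8)
log2(57481/3304) = 4.121  (Il7)
log2(1942/1493) = 0.379  (Stat3)
log2(572.4/52.07) = 3.458  (Hif12)
log2(185.8/122.9) = 0.596  (Hoxa10)
Gata8 is most strongly downregulated.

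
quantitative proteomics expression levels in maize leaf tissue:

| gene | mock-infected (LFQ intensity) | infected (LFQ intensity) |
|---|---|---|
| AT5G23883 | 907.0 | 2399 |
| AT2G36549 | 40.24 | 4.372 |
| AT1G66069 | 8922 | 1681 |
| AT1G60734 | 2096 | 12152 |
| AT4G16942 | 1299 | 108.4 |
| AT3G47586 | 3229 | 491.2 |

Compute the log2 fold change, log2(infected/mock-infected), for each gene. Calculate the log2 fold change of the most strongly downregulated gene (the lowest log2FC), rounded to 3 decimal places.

-3.583

log2(2399/907.0) = 1.403  (AT5G23883)
log2(4.372/40.24) = -3.202  (AT2G36549)
log2(1681/8922) = -2.408  (AT1G66069)
log2(12152/2096) = 2.535  (AT1G60734)
log2(108.4/1299) = -3.583  (AT4G16942)
log2(491.2/3229) = -2.717  (AT3G47586)
AT4G16942 is most strongly downregulated.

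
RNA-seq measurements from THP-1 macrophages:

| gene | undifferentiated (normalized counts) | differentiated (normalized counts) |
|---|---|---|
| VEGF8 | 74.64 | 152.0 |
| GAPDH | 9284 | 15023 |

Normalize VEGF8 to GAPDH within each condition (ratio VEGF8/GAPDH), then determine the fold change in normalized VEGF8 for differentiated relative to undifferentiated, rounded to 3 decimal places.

VEGF8/GAPDH (undifferentiated) = 74.64 / 9284 = 0.0080396
VEGF8/GAPDH (differentiated) = 152.0 / 15023 = 0.010118
Fold change = 0.010118 / 0.0080396 = 1.2585

1.258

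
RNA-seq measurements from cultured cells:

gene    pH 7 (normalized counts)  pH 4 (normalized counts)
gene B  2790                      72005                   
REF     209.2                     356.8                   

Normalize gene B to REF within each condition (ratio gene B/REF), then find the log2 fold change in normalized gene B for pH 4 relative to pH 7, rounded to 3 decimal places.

gene B/REF (pH 7) = 2790 / 209.2 = 13.337
gene B/REF (pH 4) = 72005 / 356.8 = 201.81
Fold change = 201.81 / 13.337 = 15.1320
log2(15.1320) = 3.9195

3.920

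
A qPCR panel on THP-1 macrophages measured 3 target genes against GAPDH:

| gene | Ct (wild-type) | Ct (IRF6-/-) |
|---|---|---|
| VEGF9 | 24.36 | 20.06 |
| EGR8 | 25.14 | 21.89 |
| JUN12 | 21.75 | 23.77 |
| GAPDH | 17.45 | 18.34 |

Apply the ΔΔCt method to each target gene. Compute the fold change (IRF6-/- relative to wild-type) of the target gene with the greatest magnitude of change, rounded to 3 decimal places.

VEGF9: ΔΔCt = (20.06−18.34) − (24.36−17.45) = 1.72 − 6.91 = -5.19; fold change = 2^5.19 = 36.504
EGR8: ΔΔCt = (21.89−18.34) − (25.14−17.45) = 3.55 − 7.69 = -4.14; fold change = 2^4.14 = 17.630
JUN12: ΔΔCt = (23.77−18.34) − (21.75−17.45) = 5.43 − 4.30 = 1.13; fold change = 2^-1.13 = 0.457
VEGF9 has the largest |ΔΔCt| = 5.19.

36.504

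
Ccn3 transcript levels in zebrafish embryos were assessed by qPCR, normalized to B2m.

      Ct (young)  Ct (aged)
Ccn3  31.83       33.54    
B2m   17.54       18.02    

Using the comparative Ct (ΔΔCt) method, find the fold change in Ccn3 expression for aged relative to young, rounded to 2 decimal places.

0.43

ΔCt(young) = 31.830 − 17.540 = 14.290
ΔCt(aged) = 33.540 − 18.020 = 15.520
ΔΔCt = 15.520 − 14.290 = 1.230
Fold change = 2^(−1.230) = 0.426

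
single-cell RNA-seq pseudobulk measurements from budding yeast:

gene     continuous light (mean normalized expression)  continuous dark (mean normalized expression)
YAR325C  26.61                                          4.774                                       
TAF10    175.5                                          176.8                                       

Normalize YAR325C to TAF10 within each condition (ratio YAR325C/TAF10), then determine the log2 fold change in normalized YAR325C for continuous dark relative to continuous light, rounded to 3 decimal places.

YAR325C/TAF10 (continuous light) = 26.61 / 175.5 = 0.15162
YAR325C/TAF10 (continuous dark) = 4.774 / 176.8 = 0.027002
Fold change = 0.027002 / 0.15162 = 0.1781
log2(0.1781) = -2.4893

-2.489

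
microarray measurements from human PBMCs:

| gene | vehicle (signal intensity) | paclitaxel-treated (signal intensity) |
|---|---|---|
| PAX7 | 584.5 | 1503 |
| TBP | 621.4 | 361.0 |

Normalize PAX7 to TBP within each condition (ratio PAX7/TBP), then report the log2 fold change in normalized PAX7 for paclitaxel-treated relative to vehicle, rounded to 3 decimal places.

PAX7/TBP (vehicle) = 584.5 / 621.4 = 0.94062
PAX7/TBP (paclitaxel-treated) = 1503 / 361.0 = 4.1634
Fold change = 4.1634 / 0.94062 = 4.4263
log2(4.4263) = 2.1461

2.146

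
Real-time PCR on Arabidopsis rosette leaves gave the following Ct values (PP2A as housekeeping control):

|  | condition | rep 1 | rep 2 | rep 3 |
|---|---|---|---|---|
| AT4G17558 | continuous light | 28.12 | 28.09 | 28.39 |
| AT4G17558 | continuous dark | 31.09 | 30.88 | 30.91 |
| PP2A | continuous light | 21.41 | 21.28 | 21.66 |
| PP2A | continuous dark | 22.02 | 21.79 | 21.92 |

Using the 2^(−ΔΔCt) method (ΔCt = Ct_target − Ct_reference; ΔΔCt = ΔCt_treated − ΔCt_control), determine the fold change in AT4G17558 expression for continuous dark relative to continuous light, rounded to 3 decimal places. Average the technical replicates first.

Mean Ct: AT4G17558 continuous light 28.200; AT4G17558 continuous dark 30.960; PP2A continuous light 21.450; PP2A continuous dark 21.910
ΔCt(continuous light) = 28.200 − 21.450 = 6.750
ΔCt(continuous dark) = 30.960 − 21.910 = 9.050
ΔΔCt = 9.050 − 6.750 = 2.300
Fold change = 2^(−2.300) = 0.2031

0.203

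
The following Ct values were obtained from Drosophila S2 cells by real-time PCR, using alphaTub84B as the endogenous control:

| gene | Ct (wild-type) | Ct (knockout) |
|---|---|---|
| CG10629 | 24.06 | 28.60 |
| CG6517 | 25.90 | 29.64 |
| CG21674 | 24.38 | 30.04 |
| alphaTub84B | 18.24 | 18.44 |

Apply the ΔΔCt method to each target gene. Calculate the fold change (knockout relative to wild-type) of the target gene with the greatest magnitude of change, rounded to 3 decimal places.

0.023

CG10629: ΔΔCt = (28.60−18.44) − (24.06−18.24) = 10.16 − 5.82 = 4.34; fold change = 2^-4.34 = 0.049
CG6517: ΔΔCt = (29.64−18.44) − (25.90−18.24) = 11.20 − 7.66 = 3.54; fold change = 2^-3.54 = 0.086
CG21674: ΔΔCt = (30.04−18.44) − (24.38−18.24) = 11.60 − 6.14 = 5.46; fold change = 2^-5.46 = 0.023
CG21674 has the largest |ΔΔCt| = 5.46.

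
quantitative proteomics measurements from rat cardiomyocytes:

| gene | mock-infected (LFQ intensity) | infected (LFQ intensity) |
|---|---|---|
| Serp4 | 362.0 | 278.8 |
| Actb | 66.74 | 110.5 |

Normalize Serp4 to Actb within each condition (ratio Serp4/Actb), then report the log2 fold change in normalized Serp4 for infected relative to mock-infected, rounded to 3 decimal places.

Serp4/Actb (mock-infected) = 362.0 / 66.74 = 5.424
Serp4/Actb (infected) = 278.8 / 110.5 = 2.5231
Fold change = 2.5231 / 5.424 = 0.4652
log2(0.4652) = -1.1042

-1.104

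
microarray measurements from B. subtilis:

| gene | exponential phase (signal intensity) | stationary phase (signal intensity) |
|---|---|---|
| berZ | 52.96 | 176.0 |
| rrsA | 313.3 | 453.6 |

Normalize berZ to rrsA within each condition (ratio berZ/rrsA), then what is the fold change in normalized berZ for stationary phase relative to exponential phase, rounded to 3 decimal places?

berZ/rrsA (exponential phase) = 52.96 / 313.3 = 0.16904
berZ/rrsA (stationary phase) = 176.0 / 453.6 = 0.38801
Fold change = 0.38801 / 0.16904 = 2.2954

2.295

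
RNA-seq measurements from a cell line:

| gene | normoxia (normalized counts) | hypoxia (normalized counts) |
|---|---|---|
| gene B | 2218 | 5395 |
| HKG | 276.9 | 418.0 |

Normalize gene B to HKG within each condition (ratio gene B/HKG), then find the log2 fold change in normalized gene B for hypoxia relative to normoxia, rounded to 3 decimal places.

0.688

gene B/HKG (normoxia) = 2218 / 276.9 = 8.0101
gene B/HKG (hypoxia) = 5395 / 418.0 = 12.907
Fold change = 12.907 / 8.0101 = 1.6113
log2(1.6113) = 0.6882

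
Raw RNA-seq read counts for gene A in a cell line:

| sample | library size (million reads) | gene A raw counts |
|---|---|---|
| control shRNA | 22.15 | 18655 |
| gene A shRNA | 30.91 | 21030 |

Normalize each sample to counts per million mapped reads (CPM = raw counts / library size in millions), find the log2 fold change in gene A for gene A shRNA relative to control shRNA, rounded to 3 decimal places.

CPM(control shRNA) = 18655 / 22.15 = 842.2122
CPM(gene A shRNA) = 21030 / 30.91 = 680.3623
Fold change = 680.3623 / 842.2122 = 0.80783
log2(0.80783) = -0.3079

-0.308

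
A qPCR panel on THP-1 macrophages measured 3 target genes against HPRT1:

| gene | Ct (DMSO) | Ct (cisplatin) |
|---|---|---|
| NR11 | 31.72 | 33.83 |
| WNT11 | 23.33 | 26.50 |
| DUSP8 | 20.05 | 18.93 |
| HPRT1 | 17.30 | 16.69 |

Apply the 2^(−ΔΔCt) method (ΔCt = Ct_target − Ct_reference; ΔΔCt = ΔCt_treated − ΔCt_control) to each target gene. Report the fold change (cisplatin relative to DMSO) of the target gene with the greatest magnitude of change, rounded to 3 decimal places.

0.073

NR11: ΔΔCt = (33.83−16.69) − (31.72−17.30) = 17.14 − 14.42 = 2.72; fold change = 2^-2.72 = 0.152
WNT11: ΔΔCt = (26.50−16.69) − (23.33−17.30) = 9.81 − 6.03 = 3.78; fold change = 2^-3.78 = 0.073
DUSP8: ΔΔCt = (18.93−16.69) − (20.05−17.30) = 2.24 − 2.75 = -0.51; fold change = 2^0.51 = 1.424
WNT11 has the largest |ΔΔCt| = 3.78.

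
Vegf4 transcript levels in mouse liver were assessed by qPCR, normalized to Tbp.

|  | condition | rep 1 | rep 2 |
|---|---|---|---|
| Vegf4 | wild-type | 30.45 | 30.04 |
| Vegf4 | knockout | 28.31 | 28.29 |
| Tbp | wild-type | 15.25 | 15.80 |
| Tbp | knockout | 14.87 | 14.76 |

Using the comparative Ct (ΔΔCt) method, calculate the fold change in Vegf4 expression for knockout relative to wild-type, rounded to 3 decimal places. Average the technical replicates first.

Mean Ct: Vegf4 wild-type 30.245; Vegf4 knockout 28.300; Tbp wild-type 15.525; Tbp knockout 14.815
ΔCt(wild-type) = 30.245 − 15.525 = 14.720
ΔCt(knockout) = 28.300 − 14.815 = 13.485
ΔΔCt = 13.485 − 14.720 = -1.235
Fold change = 2^(−(-1.235)) = 2^1.235 = 2.3538

2.354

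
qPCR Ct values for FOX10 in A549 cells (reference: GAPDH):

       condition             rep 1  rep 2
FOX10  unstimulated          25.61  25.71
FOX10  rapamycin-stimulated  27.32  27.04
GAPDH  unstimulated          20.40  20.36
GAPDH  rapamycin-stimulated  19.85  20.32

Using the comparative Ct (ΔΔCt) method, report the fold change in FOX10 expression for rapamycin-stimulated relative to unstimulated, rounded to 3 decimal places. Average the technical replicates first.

Mean Ct: FOX10 unstimulated 25.660; FOX10 rapamycin-stimulated 27.180; GAPDH unstimulated 20.380; GAPDH rapamycin-stimulated 20.085
ΔCt(unstimulated) = 25.660 − 20.380 = 5.280
ΔCt(rapamycin-stimulated) = 27.180 − 20.085 = 7.095
ΔΔCt = 7.095 − 5.280 = 1.815
Fold change = 2^(−1.815) = 0.2842

0.284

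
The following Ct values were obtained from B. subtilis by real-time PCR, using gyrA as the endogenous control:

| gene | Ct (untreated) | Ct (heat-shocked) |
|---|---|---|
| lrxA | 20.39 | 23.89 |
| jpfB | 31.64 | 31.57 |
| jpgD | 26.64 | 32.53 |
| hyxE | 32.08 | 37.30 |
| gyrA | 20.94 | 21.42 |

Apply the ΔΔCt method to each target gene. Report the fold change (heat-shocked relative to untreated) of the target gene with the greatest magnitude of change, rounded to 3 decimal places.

lrxA: ΔΔCt = (23.89−21.42) − (20.39−20.94) = 2.47 − (-0.55) = 3.02; fold change = 2^-3.02 = 0.123
jpfB: ΔΔCt = (31.57−21.42) − (31.64−20.94) = 10.15 − 10.70 = -0.55; fold change = 2^0.55 = 1.464
jpgD: ΔΔCt = (32.53−21.42) − (26.64−20.94) = 11.11 − 5.70 = 5.41; fold change = 2^-5.41 = 0.024
hyxE: ΔΔCt = (37.30−21.42) − (32.08−20.94) = 15.88 − 11.14 = 4.74; fold change = 2^-4.74 = 0.037
jpgD has the largest |ΔΔCt| = 5.41.

0.024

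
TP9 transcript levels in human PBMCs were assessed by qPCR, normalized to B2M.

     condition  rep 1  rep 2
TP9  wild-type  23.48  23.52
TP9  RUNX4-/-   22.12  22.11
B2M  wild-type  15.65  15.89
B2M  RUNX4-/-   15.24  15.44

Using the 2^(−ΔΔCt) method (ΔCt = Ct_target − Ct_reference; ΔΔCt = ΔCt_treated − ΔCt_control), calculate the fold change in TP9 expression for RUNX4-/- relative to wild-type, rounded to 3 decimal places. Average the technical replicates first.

1.939

Mean Ct: TP9 wild-type 23.500; TP9 RUNX4-/- 22.115; B2M wild-type 15.770; B2M RUNX4-/- 15.340
ΔCt(wild-type) = 23.500 − 15.770 = 7.730
ΔCt(RUNX4-/-) = 22.115 − 15.340 = 6.775
ΔΔCt = 6.775 − 7.730 = -0.955
Fold change = 2^(−(-0.955)) = 2^0.955 = 1.9386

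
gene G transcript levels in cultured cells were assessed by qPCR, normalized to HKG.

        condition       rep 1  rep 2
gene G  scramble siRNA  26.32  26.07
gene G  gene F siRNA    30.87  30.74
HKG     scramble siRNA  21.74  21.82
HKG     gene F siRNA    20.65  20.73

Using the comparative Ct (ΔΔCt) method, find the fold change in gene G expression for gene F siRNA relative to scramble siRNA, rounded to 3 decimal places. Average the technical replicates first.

Mean Ct: gene G scramble siRNA 26.195; gene G gene F siRNA 30.805; HKG scramble siRNA 21.780; HKG gene F siRNA 20.690
ΔCt(scramble siRNA) = 26.195 − 21.780 = 4.415
ΔCt(gene F siRNA) = 30.805 − 20.690 = 10.115
ΔΔCt = 10.115 − 4.415 = 5.700
Fold change = 2^(−5.700) = 0.0192

0.019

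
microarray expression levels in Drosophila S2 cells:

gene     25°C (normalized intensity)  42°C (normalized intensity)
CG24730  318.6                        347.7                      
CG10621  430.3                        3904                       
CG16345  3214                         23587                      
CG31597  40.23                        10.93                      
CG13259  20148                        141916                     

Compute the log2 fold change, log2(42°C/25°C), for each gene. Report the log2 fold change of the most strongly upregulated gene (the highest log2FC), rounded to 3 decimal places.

log2(347.7/318.6) = 0.126  (CG24730)
log2(3904/430.3) = 3.182  (CG10621)
log2(23587/3214) = 2.876  (CG16345)
log2(10.93/40.23) = -1.880  (CG31597)
log2(141916/20148) = 2.816  (CG13259)
CG10621 is most strongly upregulated.

3.182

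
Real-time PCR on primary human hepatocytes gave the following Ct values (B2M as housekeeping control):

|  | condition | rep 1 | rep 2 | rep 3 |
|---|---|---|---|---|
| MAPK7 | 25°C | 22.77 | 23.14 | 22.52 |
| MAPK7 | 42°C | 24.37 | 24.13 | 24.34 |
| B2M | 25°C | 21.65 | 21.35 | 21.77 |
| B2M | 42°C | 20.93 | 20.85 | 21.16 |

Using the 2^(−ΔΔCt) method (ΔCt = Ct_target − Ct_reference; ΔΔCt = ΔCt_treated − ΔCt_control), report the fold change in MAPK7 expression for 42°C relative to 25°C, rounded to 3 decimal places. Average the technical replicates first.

Mean Ct: MAPK7 25°C 22.810; MAPK7 42°C 24.280; B2M 25°C 21.590; B2M 42°C 20.980
ΔCt(25°C) = 22.810 − 21.590 = 1.220
ΔCt(42°C) = 24.280 − 20.980 = 3.300
ΔΔCt = 3.300 − 1.220 = 2.080
Fold change = 2^(−2.080) = 0.2365

0.237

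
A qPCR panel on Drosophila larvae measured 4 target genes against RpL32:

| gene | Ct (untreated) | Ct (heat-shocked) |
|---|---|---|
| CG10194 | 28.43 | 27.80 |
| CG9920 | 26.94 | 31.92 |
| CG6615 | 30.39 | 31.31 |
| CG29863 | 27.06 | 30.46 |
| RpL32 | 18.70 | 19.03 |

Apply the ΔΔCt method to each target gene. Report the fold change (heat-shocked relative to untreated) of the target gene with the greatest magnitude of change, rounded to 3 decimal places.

CG10194: ΔΔCt = (27.80−19.03) − (28.43−18.70) = 8.77 − 9.73 = -0.96; fold change = 2^0.96 = 1.945
CG9920: ΔΔCt = (31.92−19.03) − (26.94−18.70) = 12.89 − 8.24 = 4.65; fold change = 2^-4.65 = 0.040
CG6615: ΔΔCt = (31.31−19.03) − (30.39−18.70) = 12.28 − 11.69 = 0.59; fold change = 2^-0.59 = 0.664
CG29863: ΔΔCt = (30.46−19.03) − (27.06−18.70) = 11.43 − 8.36 = 3.07; fold change = 2^-3.07 = 0.119
CG9920 has the largest |ΔΔCt| = 4.65.

0.040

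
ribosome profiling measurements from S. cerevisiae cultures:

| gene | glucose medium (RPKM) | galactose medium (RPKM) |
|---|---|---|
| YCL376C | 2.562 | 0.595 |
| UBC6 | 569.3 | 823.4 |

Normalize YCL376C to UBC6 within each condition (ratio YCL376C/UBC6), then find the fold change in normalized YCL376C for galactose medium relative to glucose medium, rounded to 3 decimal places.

0.161

YCL376C/UBC6 (glucose medium) = 2.562 / 569.3 = 0.0045003
YCL376C/UBC6 (galactose medium) = 0.595 / 823.4 = 0.00072261
Fold change = 0.00072261 / 0.0045003 = 0.1606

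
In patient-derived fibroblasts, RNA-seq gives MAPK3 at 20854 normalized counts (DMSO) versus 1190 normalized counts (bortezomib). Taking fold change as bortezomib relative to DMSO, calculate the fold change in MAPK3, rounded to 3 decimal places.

Fold change = 1190 / 20854 = 0.0571
MAPK3 is downregulated.

0.057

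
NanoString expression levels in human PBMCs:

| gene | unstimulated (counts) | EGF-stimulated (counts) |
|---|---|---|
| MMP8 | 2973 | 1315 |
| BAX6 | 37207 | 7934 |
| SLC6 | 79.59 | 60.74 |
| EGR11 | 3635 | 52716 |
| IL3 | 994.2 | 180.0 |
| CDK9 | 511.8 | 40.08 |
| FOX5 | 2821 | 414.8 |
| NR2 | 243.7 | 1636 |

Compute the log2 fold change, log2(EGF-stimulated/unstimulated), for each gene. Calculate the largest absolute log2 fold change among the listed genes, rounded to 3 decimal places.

log2(1315/2973) = -1.177  (MMP8)
log2(7934/37207) = -2.229  (BAX6)
log2(60.74/79.59) = -0.390  (SLC6)
log2(52716/3635) = 3.858  (EGR11)
log2(180.0/994.2) = -2.466  (IL3)
log2(40.08/511.8) = -3.675  (CDK9)
log2(414.8/2821) = -2.766  (FOX5)
log2(1636/243.7) = 2.747  (NR2)
The largest magnitude belongs to EGR11.

3.858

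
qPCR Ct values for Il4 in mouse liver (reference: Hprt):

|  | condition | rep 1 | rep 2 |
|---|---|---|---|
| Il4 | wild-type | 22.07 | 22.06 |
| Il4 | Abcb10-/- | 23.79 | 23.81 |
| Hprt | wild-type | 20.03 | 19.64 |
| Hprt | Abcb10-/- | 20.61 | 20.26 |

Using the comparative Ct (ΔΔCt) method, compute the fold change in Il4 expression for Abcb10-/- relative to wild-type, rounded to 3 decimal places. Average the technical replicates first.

Mean Ct: Il4 wild-type 22.065; Il4 Abcb10-/- 23.800; Hprt wild-type 19.835; Hprt Abcb10-/- 20.435
ΔCt(wild-type) = 22.065 − 19.835 = 2.230
ΔCt(Abcb10-/-) = 23.800 − 20.435 = 3.365
ΔΔCt = 3.365 − 2.230 = 1.135
Fold change = 2^(−1.135) = 0.4553

0.455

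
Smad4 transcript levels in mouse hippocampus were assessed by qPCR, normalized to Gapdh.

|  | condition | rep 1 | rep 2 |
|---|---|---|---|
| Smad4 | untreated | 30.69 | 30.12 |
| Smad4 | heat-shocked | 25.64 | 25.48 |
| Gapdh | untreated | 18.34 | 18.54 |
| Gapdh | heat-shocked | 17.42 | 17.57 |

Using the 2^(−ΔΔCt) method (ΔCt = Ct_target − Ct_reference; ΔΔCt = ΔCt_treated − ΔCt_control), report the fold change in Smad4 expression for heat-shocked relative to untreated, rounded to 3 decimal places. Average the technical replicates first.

14.929

Mean Ct: Smad4 untreated 30.405; Smad4 heat-shocked 25.560; Gapdh untreated 18.440; Gapdh heat-shocked 17.495
ΔCt(untreated) = 30.405 − 18.440 = 11.965
ΔCt(heat-shocked) = 25.560 − 17.495 = 8.065
ΔΔCt = 8.065 − 11.965 = -3.900
Fold change = 2^(−(-3.900)) = 2^3.900 = 14.9285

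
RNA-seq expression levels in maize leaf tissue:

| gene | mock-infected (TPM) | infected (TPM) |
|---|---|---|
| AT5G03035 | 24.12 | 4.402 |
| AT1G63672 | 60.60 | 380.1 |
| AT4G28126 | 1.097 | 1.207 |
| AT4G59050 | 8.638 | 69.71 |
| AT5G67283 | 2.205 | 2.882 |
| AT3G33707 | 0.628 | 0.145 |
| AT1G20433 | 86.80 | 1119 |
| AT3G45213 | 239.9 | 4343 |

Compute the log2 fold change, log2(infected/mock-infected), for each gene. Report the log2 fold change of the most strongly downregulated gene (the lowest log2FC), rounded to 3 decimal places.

-2.454

log2(4.402/24.12) = -2.454  (AT5G03035)
log2(380.1/60.60) = 2.649  (AT1G63672)
log2(1.207/1.097) = 0.138  (AT4G28126)
log2(69.71/8.638) = 3.013  (AT4G59050)
log2(2.882/2.205) = 0.386  (AT5G67283)
log2(0.145/0.628) = -2.115  (AT3G33707)
log2(1119/86.80) = 3.688  (AT1G20433)
log2(4343/239.9) = 4.178  (AT3G45213)
AT5G03035 is most strongly downregulated.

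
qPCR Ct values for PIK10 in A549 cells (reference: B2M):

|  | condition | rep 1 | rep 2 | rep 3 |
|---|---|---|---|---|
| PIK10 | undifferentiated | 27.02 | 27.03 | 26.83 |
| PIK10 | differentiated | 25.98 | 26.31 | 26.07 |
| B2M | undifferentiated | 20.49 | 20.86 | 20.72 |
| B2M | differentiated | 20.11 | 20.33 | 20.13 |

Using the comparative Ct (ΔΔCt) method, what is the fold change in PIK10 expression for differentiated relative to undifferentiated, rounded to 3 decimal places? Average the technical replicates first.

Mean Ct: PIK10 undifferentiated 26.960; PIK10 differentiated 26.120; B2M undifferentiated 20.690; B2M differentiated 20.190
ΔCt(undifferentiated) = 26.960 − 20.690 = 6.270
ΔCt(differentiated) = 26.120 − 20.190 = 5.930
ΔΔCt = 5.930 − 6.270 = -0.340
Fold change = 2^(−(-0.340)) = 2^0.340 = 1.2658

1.266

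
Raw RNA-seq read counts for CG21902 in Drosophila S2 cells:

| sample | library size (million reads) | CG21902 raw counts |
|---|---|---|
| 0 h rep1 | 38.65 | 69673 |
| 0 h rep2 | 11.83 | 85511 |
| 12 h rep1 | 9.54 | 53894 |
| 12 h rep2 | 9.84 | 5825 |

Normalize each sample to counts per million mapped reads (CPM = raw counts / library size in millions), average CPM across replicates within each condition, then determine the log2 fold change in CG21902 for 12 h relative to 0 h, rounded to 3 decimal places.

-0.533

CPM(0 h rep1) = 69673 / 38.65 = 1802.6649
CPM(0 h rep2) = 85511 / 11.83 = 7228.3178
CPM(12 h rep1) = 53894 / 9.54 = 5649.2662
CPM(12 h rep2) = 5825 / 9.84 = 591.9715
mean CPM(0 h) = 4515.4914; mean CPM(12 h) = 3120.6189
Fold change = 3120.6189 / 4515.4914 = 0.69109
log2(0.69109) = -0.5331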